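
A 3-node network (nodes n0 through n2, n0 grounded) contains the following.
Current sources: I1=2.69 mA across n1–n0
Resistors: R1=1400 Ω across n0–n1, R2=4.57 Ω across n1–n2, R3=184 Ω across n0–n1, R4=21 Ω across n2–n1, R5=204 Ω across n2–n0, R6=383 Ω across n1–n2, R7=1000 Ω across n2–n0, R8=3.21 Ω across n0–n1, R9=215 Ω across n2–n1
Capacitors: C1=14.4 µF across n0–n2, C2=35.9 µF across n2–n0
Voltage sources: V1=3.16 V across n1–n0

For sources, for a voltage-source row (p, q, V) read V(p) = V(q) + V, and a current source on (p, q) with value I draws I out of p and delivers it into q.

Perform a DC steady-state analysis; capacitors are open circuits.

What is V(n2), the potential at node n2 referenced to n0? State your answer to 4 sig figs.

MNA unknowns: 2 node voltages V₁..V_2 plus 1 source current (V1)
I1: z[1]−=0.00269, z[0]+=0.00269
R1: Y=0.0007143 on G[0,1]
R2: Y=0.2188 on G[1,2]
R3: Y=0.005435 on G[0,1]
C1: Y=0.000 on G[0,2]
R4: Y=0.04762 on G[2,1]
R5: Y=0.004902 on G[2,0]
R6: Y=0.002611 on G[1,2]
C2: Y=0.000 on G[2,0]
R7: Y=0.001000 on G[2,0]
R8: Y=0.3115 on G[0,1]
R9: Y=0.004651 on G[2,1]
V1: row V1−V0=3.16, i_V1 at 1,0
solve → V1=3.160, V2=3.093
aux → i_V1=-1.025

3.093 V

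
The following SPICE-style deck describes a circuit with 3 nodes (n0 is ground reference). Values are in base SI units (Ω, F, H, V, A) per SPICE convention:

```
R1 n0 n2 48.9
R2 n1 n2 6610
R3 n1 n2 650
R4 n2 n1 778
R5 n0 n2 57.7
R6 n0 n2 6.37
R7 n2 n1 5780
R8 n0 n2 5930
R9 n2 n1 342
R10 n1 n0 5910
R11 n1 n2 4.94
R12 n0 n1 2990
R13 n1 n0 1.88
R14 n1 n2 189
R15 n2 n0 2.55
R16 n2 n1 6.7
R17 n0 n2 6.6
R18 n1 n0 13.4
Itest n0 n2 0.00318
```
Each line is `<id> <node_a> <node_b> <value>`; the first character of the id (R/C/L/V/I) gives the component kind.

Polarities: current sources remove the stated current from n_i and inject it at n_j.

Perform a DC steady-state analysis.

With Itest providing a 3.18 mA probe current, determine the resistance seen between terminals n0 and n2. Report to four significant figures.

R_eq = 1.035 Ω

Element admittances at DC:
  Y(R1) = 0.02045 S between n0,n2
  Y(R2) = 0.0001513 S between n1,n2
  Y(R3) = 0.001538 S between n1,n2
  Y(R4) = 0.001285 S between n2,n1
  Y(R5) = 0.01733 S between n0,n2
  Y(R6) = 0.1570 S between n0,n2
  Y(R7) = 0.0001730 S between n2,n1
  Y(R8) = 0.0001686 S between n0,n2
  Y(R9) = 0.002924 S between n2,n1
  Y(R10) = 0.0001692 S between n1,n0
  Y(R11) = 0.2024 S between n1,n2
  Y(R12) = 0.0003344 S between n0,n1
  Y(R13) = 0.5319 S between n1,n0
  Y(R14) = 0.005291 S between n1,n2
  Y(R15) = 0.3922 S between n2,n0
  Y(R16) = 0.1493 S between n2,n1
  Y(R17) = 0.1515 S between n0,n2
  Y(R18) = 0.07463 S between n1,n0
  Itest: injects 0.00318 A into n2 (from n0)
Assemble and solve the 2×2 MNA system:
  V(n1)=0.001232  V(n2)=0.003293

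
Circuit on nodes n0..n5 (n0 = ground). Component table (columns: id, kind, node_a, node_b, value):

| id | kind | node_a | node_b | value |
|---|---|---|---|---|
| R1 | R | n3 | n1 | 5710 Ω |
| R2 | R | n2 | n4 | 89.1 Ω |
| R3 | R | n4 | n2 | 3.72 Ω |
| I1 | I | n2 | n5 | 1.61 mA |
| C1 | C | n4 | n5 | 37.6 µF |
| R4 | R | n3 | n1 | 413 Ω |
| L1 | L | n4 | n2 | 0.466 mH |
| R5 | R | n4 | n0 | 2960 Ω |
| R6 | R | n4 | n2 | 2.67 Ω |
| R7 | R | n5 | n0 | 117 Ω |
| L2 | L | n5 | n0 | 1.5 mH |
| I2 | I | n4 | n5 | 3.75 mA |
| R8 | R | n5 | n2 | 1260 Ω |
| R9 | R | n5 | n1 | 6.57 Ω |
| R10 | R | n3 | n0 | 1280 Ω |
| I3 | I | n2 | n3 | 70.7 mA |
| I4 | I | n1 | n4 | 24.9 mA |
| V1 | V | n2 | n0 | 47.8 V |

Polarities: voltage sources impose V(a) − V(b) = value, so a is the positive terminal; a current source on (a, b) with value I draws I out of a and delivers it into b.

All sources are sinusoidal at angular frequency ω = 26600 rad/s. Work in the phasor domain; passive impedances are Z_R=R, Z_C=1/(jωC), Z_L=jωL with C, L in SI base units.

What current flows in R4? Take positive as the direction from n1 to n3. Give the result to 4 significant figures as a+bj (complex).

MNA unknowns: 5 node voltages V₁..V_5 plus 1 source current (V1)
R1: Y=0.0001751+0.000j on G[3,1]
R2: Y=0.01122+0.000j on G[2,4]
R3: Y=0.2688+0.000j on G[4,2]
I1: z[2]−=0.00161, z[5]+=0.00161
C1: Y=0.000+1.000j on G[4,5]
R4: Y=0.002421+0.000j on G[3,1]
L1: Y=0.000-0.08067j on G[4,2]
R5: Y=0.0003378+0.000j on G[4,0]
R6: Y=0.3745+0.000j on G[4,2]
R7: Y=0.008547+0.000j on G[5,0]
L2: Y=0.000-0.02506j on G[5,0]
I2: z[4]−=0.00375, z[5]+=0.00375
R8: Y=0.0007937+0.000j on G[5,2]
R9: Y=0.1522+0.000j on G[5,1]
R10: Y=0.0007813+0.000j on G[3,0]
I3: z[2]−=0.0707, z[3]+=0.0707
I4: z[1]−=0.0249, z[4]+=0.0249
V1: row V2−V0=47.8, i_V1 at 2,0
solve → V1=48.08+2.147j, V2=47.80+0.000j, V3=57.89+1.650j, V4=46.90+1.696j, V5=48.08+2.155j
aux → i_V1=-0.5260+1.185j

-0.02375+0.001202j A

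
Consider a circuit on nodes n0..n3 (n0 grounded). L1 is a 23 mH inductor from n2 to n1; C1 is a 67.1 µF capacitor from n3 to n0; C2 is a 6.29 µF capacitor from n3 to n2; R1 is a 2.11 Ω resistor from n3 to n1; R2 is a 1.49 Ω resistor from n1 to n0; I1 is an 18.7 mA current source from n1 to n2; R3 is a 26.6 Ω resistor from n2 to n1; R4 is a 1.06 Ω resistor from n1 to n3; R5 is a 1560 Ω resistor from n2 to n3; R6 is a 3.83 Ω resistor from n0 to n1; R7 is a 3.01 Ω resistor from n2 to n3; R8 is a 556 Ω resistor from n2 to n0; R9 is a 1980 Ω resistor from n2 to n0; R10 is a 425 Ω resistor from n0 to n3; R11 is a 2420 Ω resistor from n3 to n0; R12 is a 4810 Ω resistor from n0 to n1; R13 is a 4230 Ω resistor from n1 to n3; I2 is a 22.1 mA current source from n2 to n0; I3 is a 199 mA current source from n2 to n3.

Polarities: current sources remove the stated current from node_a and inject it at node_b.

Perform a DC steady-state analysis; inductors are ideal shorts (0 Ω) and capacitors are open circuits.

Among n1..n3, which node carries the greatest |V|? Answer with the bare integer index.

Apply KCL at each of the 3 non-ground nodes and solve the resulting linear system.
Node n1: branches {L1, R1, R2, I1, R3, R4, R6, R12, R13} → V_1 = -0.02391
Node n2: branches {L1, C2, I1, R3, R5, R7, R8, R9, I2, I3} → V_2 = -0.02391
Node n3: branches {C1, C2, R1, R4, R5, R7, R10, R11, R13, I3} → V_3 = 0.08964
Source currents: i(L1)=-0.1645

3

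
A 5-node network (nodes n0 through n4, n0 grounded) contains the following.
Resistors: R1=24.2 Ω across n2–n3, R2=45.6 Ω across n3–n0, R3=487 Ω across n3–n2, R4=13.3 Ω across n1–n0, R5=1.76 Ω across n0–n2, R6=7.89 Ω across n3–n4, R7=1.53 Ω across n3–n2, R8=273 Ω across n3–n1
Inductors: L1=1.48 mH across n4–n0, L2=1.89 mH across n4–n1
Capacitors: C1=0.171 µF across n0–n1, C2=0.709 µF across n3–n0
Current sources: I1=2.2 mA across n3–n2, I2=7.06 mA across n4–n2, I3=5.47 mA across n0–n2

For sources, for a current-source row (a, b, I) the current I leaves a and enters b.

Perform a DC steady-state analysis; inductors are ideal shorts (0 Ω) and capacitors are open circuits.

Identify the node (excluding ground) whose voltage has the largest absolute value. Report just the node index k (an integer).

MNA unknowns: 4 node voltages V₁..V_4 plus 2 source currents (L1, L2)
R1: Y=0.04132 on G[2,3]
R2: Y=0.02193 on G[3,0]
R3: Y=0.002053 on G[3,2]
R4: Y=0.07519 on G[1,0]
R5: Y=0.5682 on G[0,2]
L1: row V4−V0=0, i_L1 at 4,0
R6: Y=0.1267 on G[3,4]
C1: Y=0.000 on G[0,1]
L2: row V4−V1=0, i_L2 at 4,1
I1: z[3]−=0.0022, z[2]+=0.0022
R7: Y=0.6536 on G[3,2]
C2: Y=0.000 on G[3,0]
I2: z[4]−=0.00706, z[2]+=0.00706
R8: Y=0.003663 on G[3,1]
I3: z[0]−=0.00547, z[2]+=0.00547
solve → V1=0.000, V2=0.01865, V3=0.01271, V4=0.000
aux → i_L1=-0.005402, i_L2=-4.656e-05

2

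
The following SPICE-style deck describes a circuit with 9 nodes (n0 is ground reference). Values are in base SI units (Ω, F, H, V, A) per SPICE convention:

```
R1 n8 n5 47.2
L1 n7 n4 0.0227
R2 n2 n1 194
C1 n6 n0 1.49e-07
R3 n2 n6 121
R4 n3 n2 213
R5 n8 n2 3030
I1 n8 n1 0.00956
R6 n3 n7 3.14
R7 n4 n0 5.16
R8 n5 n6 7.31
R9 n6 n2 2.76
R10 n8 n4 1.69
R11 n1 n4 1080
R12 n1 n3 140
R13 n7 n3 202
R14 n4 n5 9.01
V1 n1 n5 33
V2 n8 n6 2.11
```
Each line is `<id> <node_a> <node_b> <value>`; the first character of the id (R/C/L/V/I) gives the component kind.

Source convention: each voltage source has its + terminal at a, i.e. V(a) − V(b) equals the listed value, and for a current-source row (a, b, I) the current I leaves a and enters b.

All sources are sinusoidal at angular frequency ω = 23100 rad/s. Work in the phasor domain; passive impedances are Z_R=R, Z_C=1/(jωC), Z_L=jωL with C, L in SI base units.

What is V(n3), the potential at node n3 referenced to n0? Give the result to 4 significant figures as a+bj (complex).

17.81+2.994j V

Apply KCL at each of the 8 non-ground nodes and solve the resulting linear system.
Node n1: branches {R2, I1, R11, R12, V1} → V_1 = 31.07+0.1356j
Node n2: branches {R2, R3, R4, R5, R9} → V_2 = -1.115+0.1170j
Node n3: branches {R4, R6, R12, R13} → V_3 = 17.81+2.994j
Node n4: branches {L1, R7, R10, R11, R14} → V_4 = 0.001426+0.03204j
Node n5: branches {R1, R8, R14, V1} → V_5 = -1.933+0.1356j
Node n6: branches {C1, R3, R8, R9, V2} → V_6 = -1.804+0.08028j
Node n7: branches {L1, R6, R13} → V_7 = 17.79+3.099j
Node n8: branches {R1, R5, I1, R10, V2} → V_8 = 0.3062+0.08028j
Source currents: i(V1)=-0.2798+0.02023j, i(V2)=-0.2378-0.02736j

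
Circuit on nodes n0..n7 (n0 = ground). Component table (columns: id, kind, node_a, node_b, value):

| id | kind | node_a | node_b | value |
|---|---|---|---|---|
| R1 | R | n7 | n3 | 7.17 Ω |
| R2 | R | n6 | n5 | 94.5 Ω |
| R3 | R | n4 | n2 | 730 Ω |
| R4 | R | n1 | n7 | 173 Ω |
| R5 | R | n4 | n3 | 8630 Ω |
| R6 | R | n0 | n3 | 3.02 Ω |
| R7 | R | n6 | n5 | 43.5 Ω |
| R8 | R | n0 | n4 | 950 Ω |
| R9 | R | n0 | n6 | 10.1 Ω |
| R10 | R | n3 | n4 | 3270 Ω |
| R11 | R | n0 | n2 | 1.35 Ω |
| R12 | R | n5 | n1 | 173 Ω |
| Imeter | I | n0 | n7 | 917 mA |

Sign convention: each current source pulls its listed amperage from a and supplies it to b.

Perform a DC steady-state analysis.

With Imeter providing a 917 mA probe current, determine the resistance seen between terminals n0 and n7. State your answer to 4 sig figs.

R_eq = 9.925 Ω

MNA unknowns: 7 node voltages V₁..V_7
R1: Y=0.1395 on G[7,3]
R2: Y=0.01058 on G[6,5]
R3: Y=0.001370 on G[4,2]
R4: Y=0.005780 on G[1,7]
R5: Y=0.0001159 on G[4,3]
R6: Y=0.3311 on G[0,3]
R7: Y=0.02299 on G[6,5]
R8: Y=0.001053 on G[0,4]
R9: Y=0.09901 on G[0,6]
R10: Y=0.0003058 on G[3,4]
R11: Y=0.7407 on G[0,2]
R12: Y=0.005780 on G[5,1]
Imeter: z[0]−=0.917, z[7]+=0.917
solve → V1=5.021, V2=0.0007383, V3=2.695, V4=0.4000, V5=0.9407, V6=0.2382, V7=9.101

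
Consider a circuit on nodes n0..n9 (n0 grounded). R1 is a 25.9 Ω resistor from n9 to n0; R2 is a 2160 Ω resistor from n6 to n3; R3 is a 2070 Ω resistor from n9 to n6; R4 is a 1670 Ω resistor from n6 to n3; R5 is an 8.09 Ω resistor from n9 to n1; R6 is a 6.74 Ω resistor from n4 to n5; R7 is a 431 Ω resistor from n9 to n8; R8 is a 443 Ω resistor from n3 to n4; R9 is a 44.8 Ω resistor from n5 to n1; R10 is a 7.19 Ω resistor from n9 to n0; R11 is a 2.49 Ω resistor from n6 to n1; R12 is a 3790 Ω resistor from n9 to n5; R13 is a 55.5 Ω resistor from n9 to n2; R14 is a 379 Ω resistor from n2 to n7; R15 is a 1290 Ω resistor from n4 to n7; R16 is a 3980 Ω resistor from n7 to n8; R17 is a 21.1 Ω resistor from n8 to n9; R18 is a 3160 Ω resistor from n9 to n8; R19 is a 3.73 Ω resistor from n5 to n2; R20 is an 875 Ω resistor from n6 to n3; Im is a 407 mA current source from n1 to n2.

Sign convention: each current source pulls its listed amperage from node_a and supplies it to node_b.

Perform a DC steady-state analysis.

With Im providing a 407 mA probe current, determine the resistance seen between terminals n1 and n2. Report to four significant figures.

R_eq = 26.59 Ω

MNA unknowns: 9 node voltages V₁..V_9
R1: Y=0.03861 on G[9,0]
R2: Y=0.0004630 on G[6,3]
R3: Y=0.0004831 on G[9,6]
R4: Y=0.0005988 on G[6,3]
R5: Y=0.1236 on G[9,1]
R6: Y=0.1484 on G[4,5]
R7: Y=0.002320 on G[9,8]
R8: Y=0.002257 on G[3,4]
R9: Y=0.02232 on G[5,1]
R10: Y=0.1391 on G[9,0]
R11: Y=0.4016 on G[6,1]
R12: Y=0.0002639 on G[9,5]
R13: Y=0.01802 on G[9,2]
R14: Y=0.002639 on G[2,7]
R15: Y=0.0007752 on G[4,7]
R16: Y=0.0002513 on G[7,8]
R17: Y=0.04739 on G[8,9]
R18: Y=0.0003165 on G[9,8]
R19: Y=0.2681 on G[5,2]
R20: Y=0.001143 on G[6,3]
Im: z[1]−=0.407, z[2]+=0.407
solve → V1=-1.403, V2=9.417, V3=3.605, V4=8.467, V5=8.540, V6=-1.374, V7=8.574, V8=0.04284, V9=0.000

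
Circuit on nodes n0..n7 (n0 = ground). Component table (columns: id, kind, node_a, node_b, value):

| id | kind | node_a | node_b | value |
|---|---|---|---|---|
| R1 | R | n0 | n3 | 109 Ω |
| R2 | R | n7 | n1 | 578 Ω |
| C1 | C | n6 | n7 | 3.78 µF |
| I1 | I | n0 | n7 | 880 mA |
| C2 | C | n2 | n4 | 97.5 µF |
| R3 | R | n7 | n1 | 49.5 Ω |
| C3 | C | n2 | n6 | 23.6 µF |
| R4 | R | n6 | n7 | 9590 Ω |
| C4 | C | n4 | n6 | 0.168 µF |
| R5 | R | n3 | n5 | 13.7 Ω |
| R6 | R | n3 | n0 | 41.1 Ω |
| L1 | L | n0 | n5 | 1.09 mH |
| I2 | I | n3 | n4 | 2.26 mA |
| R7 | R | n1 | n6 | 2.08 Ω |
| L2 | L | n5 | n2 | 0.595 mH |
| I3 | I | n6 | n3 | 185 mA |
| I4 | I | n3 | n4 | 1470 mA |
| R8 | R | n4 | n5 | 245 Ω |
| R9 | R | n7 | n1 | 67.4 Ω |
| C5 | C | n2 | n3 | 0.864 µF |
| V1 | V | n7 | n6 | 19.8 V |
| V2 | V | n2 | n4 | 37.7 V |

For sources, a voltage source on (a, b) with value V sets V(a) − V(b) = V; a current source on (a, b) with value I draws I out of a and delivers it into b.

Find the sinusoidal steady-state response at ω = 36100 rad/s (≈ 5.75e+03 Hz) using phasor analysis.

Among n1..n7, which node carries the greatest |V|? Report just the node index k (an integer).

7

MNA unknowns: 7 node voltages V₁..V_7 plus 2 source currents (V1, V2)
R1: Y=0.009174+0.000j on G[0,3]
R2: Y=0.001730+0.000j on G[7,1]
C1: Y=0.000+0.1365j on G[6,7]
I1: z[0]−=0.88, z[7]+=0.88
C2: Y=0.000+3.520j on G[2,4]
R3: Y=0.02020+0.000j on G[7,1]
C3: Y=0.000+0.8520j on G[2,6]
R4: Y=0.0001043+0.000j on G[6,7]
C4: Y=0.000+0.006065j on G[4,6]
R5: Y=0.07299+0.000j on G[3,5]
R6: Y=0.02433+0.000j on G[3,0]
L1: Y=0.000-0.02541j on G[0,5]
I2: z[3]−=0.00226, z[4]+=0.00226
R7: Y=0.4808+0.000j on G[1,6]
L2: Y=0.000-0.04656j on G[5,2]
I3: z[6]−=0.185, z[3]+=0.185
I4: z[3]−=1.47, z[4]+=1.47
R8: Y=0.004082+0.000j on G[4,5]
R9: Y=0.01484+0.000j on G[7,1]
C5: Y=0.000+0.03119j on G[2,3]
V1: row V7−V6=19.8, i_V1 at 7,6
V2: row V2−V4=37.7, i_V2 at 2,4
solve → V1=147.3+65.25j, V2=146.2+66.06j, V3=19.81+42.83j, V4=108.5+66.06j, V5=56.47+8.503j, V6=145.9+65.25j, V7=165.7+65.25j
aux → i_V1=0.2016-2.702j, i_V2=-1.265-132.7j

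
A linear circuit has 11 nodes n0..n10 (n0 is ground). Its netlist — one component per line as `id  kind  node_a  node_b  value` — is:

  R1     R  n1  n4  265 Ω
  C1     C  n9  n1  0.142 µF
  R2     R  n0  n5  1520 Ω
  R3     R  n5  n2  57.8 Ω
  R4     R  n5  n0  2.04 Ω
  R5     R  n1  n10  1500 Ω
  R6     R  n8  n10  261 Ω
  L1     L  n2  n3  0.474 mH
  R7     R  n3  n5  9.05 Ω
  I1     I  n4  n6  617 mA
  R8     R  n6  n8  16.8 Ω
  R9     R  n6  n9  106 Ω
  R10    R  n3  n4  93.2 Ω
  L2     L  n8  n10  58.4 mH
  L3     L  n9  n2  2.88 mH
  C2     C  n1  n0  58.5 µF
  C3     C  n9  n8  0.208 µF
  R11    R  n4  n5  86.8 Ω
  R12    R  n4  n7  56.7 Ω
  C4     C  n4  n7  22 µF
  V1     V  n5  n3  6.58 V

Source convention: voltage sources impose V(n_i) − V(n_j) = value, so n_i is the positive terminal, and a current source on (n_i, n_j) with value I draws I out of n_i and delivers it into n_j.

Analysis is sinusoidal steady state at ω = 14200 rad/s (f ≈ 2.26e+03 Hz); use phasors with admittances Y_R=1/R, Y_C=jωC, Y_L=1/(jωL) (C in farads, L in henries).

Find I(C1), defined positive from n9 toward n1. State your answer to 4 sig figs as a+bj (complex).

-0.06380-0.01217j A

Element admittances at ω=14200 rad/s:
  Y(R1) = 0.003774+0.000j S between n1,n4
  Y(C1) = 0.000+0.002016j S between n9,n1
  Y(R2) = 0.0006579+0.000j S between n0,n5
  Y(R3) = 0.01730+0.000j S between n5,n2
  Y(R4) = 0.4902+0.000j S between n5,n0
  Y(R5) = 0.0006667+0.000j S between n1,n10
  Y(R6) = 0.003831+0.000j S between n8,n10
  Y(L1) = 0.000-0.1486j S between n2,n3
  Y(R7) = 0.1105+0.000j S between n3,n5
  I1: injects 0.617 A into n6 (from n4)
  Y(R8) = 0.05952+0.000j S between n6,n8
  Y(R9) = 0.009434+0.000j S between n6,n9
  Y(R10) = 0.01073+0.000j S between n3,n4
  Y(L2) = 0.000-0.001206j S between n8,n10
  Y(L3) = 0.000-0.02445j S between n9,n2
  Y(C2) = 0.000+0.8307j S between n1,n0
  Y(C3) = 0.000+0.002954j S between n9,n8
  Y(R11) = 0.01152+0.000j S between n4,n5
  Y(R12) = 0.01764+0.000j S between n4,n7
  Y(C4) = 0.000+0.3124j S between n4,n7
  V1: constraint V(n5)−V(n3) = 6.58
Assemble and solve the 11×11 MNA system:
  V(n1)=-0.008903+0.1618j  V(n2)=-5.759+5.111j  V(n3)=-6.306+0.01507j  V(n4)=-26.19+0.03635j  V(n5)=0.2739+0.01507j  V(n6)=49.98+14.17j  V(n7)=-26.19+0.03635j  V(n8)=48.50+11.38j  V(n9)=-6.042+31.80j  V(n10)=42.20+8.028j
  i(V1)=-1.271+0.08101j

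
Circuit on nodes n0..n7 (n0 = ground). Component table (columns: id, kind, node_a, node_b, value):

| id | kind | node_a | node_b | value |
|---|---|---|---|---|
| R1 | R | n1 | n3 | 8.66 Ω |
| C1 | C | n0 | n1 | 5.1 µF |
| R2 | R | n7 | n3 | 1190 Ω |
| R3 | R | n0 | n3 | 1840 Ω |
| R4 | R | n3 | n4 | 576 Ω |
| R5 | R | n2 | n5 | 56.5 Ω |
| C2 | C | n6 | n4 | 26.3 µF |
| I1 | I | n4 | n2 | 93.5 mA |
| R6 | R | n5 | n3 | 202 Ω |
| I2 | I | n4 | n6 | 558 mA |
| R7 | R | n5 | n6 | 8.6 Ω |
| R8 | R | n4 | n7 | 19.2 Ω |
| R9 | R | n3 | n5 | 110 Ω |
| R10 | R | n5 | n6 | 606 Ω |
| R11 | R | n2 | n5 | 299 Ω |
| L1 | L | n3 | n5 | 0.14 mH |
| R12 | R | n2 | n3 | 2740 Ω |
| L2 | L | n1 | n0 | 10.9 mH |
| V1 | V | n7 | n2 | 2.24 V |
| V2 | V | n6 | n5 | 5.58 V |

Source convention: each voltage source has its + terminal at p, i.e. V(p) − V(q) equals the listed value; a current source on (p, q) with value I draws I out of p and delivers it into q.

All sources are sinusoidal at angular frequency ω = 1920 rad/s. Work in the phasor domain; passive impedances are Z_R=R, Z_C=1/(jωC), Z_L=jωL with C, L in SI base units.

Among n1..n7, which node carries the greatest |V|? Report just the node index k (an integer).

MNA unknowns: 7 node voltages V₁..V_7 plus 2 source currents (V1, V2)
R1: Y=0.1155+0.000j on G[1,3]
C1: Y=0.000+0.009792j on G[0,1]
R2: Y=0.0008403+0.000j on G[7,3]
R3: Y=0.0005435+0.000j on G[0,3]
R4: Y=0.001736+0.000j on G[3,4]
R5: Y=0.01770+0.000j on G[2,5]
C2: Y=0.000+0.05050j on G[6,4]
I1: z[4]−=0.0935, z[2]+=0.0935
R6: Y=0.004950+0.000j on G[5,3]
I2: z[4]−=0.558, z[6]+=0.558
R7: Y=0.1163+0.000j on G[5,6]
R8: Y=0.05208+0.000j on G[4,7]
R9: Y=0.009091+0.000j on G[3,5]
R10: Y=0.001650+0.000j on G[5,6]
R11: Y=0.003344+0.000j on G[2,5]
L1: Y=0.000-3.720j on G[3,5]
R12: Y=0.0003650+0.000j on G[2,3]
L2: Y=0.000-0.04778j on G[1,0]
V1: row V7−V2=2.24, i_V1 at 7,2
V2: row V6−V5=5.58, i_V2 at 6,5
solve → V1=0.000+0.000j, V2=0.8159+8.057j, V3=0.000+0.000j, V4=1.642+11.50j, V5=0.007970-0.001567j, V6=5.588-0.001567j, V7=3.056+8.057j
aux → i_V1=-0.07620+0.1725j, i_V2=-0.6808-0.1992j

4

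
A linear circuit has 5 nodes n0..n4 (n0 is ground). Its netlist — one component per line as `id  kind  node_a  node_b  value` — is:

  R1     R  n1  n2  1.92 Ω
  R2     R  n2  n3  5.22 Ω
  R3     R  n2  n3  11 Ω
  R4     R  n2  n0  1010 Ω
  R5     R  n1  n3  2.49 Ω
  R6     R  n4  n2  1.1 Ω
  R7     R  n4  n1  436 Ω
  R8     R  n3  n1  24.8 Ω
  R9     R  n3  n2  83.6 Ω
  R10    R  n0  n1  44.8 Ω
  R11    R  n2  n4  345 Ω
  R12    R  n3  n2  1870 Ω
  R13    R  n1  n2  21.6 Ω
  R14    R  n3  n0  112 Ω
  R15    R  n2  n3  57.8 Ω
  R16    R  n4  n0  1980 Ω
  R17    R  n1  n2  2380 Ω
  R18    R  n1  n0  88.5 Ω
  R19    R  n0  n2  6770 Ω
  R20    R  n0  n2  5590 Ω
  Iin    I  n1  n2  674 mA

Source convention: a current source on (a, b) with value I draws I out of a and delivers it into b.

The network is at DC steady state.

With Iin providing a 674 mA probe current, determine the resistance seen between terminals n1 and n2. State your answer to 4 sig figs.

Element admittances at DC:
  Y(R1) = 0.5208 S between n1,n2
  Y(R2) = 0.1916 S between n2,n3
  Y(R3) = 0.09091 S between n2,n3
  Y(R4) = 0.0009901 S between n2,n0
  Y(R5) = 0.4016 S between n1,n3
  Y(R6) = 0.9091 S between n4,n2
  Y(R7) = 0.002294 S between n4,n1
  Y(R8) = 0.04032 S between n3,n1
  Y(R9) = 0.01196 S between n3,n2
  Y(R10) = 0.02232 S between n0,n1
  Y(R11) = 0.002899 S between n2,n4
  Y(R12) = 0.0005348 S between n3,n2
  Y(R13) = 0.04630 S between n1,n2
  Y(R14) = 0.008929 S between n3,n0
  Y(R15) = 0.01730 S between n2,n3
  Y(R16) = 0.0005051 S between n4,n0
  Y(R17) = 0.0004202 S between n1,n2
  Y(R18) = 0.01130 S between n1,n0
  Y(R19) = 0.0001477 S between n0,n2
  Y(R20) = 0.0001789 S between n0,n2
  Iin: injects 0.674 A into n2 (from n1)
Assemble and solve the 4×4 MNA system:
  V(n1)=-0.1103  V(n2)=0.7818  V(n3)=0.2560  V(n4)=0.7792

R_eq = 1.324 Ω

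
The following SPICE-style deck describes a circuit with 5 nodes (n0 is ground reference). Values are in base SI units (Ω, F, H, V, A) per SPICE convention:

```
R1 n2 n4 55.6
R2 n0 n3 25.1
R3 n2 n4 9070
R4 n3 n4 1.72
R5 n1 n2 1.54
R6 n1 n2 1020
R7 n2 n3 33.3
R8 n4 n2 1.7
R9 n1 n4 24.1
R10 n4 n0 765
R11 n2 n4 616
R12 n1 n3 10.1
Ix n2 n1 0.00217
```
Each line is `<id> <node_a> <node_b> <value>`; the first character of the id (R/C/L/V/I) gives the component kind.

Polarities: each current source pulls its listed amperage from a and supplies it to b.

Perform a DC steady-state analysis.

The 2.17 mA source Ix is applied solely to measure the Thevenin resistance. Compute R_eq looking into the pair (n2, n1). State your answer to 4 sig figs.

Apply KCL at each of the 4 non-ground nodes and solve the resulting linear system.
Node n1: branches {R5, R6, R9, R12, Ix} → V_1 = 0.002096
Node n2: branches {R1, R3, R5, R6, R7, R8, R11, Ix} → V_2 = -0.0007695
Node n3: branches {R2, R4, R7, R12} → V_3 = 9.987e-06
Node n4: branches {R1, R3, R4, R8, R9, R10, R11} → V_4 = -0.0003044

R_eq = 1.321 Ω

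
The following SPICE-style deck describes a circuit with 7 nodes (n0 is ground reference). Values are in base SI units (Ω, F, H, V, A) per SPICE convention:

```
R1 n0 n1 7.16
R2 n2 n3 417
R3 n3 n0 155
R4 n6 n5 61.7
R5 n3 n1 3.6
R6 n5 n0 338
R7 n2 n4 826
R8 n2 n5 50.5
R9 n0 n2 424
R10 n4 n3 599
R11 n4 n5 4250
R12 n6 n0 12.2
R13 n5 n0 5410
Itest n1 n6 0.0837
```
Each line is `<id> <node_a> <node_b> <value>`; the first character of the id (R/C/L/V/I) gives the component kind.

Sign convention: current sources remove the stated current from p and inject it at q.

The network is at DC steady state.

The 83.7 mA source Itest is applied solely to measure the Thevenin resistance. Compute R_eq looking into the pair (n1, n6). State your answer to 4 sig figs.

R_eq = 17.97 Ω

Apply KCL at each of the 6 non-ground nodes and solve the resulting linear system.
Node n1: branches {R1, R5, Itest} → V_1 = -0.5534
Node n2: branches {R2, R7, R8, R9} → V_2 = 0.4023
Node n3: branches {R2, R3, R5, R10} → V_3 = -0.5304
Node n4: branches {R7, R10, R11} → V_4 = -0.08310
Node n5: branches {R4, R6, R8, R11, R13} → V_5 = 0.5928
Node n6: branches {R4, R12, Itest} → V_6 = 0.9504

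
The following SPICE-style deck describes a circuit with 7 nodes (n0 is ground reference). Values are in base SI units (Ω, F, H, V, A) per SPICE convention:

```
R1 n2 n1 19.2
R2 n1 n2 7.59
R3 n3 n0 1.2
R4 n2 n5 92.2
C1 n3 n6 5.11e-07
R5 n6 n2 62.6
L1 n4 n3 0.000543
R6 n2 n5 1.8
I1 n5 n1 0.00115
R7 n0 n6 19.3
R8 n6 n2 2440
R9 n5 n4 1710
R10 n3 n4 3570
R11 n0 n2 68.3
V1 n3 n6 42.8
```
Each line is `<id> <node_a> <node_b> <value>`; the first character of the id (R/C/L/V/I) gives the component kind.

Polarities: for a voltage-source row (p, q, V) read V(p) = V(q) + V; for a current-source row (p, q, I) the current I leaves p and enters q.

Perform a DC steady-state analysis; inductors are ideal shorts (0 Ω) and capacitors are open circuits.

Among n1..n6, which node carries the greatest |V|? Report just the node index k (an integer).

6

Apply KCL at each of the 6 non-ground nodes and solve the resulting linear system.
Node n1: branches {R1, R2, I1} → V_1 = -20.65
Node n2: branches {R1, R2, R4, R5, R6, R8, R11} → V_2 = -20.66
Node n3: branches {R3, C1, L1, R10, V1} → V_3 = 2.847
Node n4: branches {L1, R9, R10} → V_4 = 2.847
Node n5: branches {R4, R6, I1, R9} → V_5 = -20.63
Node n6: branches {C1, R5, R7, R8, V1} → V_6 = -39.95
Source currents: i(L1)=-0.01373, i(V1)=-2.386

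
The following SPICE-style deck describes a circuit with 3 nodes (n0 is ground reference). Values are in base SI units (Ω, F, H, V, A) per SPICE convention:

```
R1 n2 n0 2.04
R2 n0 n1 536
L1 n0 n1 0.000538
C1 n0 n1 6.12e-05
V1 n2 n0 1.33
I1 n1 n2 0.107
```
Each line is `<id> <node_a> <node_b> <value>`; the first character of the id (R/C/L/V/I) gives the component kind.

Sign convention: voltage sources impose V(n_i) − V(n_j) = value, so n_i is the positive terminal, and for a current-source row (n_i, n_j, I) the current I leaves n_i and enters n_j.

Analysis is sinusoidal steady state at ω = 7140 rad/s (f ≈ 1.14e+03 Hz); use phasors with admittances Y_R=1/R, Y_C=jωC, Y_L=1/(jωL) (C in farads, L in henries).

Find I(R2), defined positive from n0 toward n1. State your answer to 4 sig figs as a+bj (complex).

Apply KCL at each of the 2 non-ground nodes and solve the resulting linear system.
Node n1: branches {R2, L1, C1, I1} → V_1 = -0.006397+0.6057j
Node n2: branches {R1, V1, I1} → V_2 = 1.330+0.000j
Source currents: i(V1)=-0.5450+0.000j

1.194e-05-0.001130j A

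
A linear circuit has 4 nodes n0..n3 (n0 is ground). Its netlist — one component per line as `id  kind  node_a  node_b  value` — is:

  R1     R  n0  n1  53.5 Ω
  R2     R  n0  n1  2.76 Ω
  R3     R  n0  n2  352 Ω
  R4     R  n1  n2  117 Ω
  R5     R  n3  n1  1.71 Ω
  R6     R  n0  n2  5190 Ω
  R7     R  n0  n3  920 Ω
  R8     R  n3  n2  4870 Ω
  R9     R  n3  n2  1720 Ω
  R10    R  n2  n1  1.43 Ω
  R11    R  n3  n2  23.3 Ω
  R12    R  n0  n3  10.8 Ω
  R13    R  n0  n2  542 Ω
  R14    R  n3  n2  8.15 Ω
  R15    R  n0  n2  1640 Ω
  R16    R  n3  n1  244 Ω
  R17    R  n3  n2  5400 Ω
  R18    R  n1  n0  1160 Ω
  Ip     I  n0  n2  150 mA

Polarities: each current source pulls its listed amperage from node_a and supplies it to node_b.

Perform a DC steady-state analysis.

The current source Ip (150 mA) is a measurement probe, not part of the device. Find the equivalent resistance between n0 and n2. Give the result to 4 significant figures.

R_eq = 3.190 Ω

Apply KCL at each of the 3 non-ground nodes and solve the resulting linear system.
Node n1: branches {R1, R2, R4, R5, R10, R16, R18} → V_1 = 0.3101
Node n2: branches {R3, R4, R6, R8, R9, R10, R11, R13, R14, R15, R17, Ip} → V_2 = 0.4784
Node n3: branches {R5, R7, R8, R9, R11, R12, R14, R16, R17} → V_3 = 0.3089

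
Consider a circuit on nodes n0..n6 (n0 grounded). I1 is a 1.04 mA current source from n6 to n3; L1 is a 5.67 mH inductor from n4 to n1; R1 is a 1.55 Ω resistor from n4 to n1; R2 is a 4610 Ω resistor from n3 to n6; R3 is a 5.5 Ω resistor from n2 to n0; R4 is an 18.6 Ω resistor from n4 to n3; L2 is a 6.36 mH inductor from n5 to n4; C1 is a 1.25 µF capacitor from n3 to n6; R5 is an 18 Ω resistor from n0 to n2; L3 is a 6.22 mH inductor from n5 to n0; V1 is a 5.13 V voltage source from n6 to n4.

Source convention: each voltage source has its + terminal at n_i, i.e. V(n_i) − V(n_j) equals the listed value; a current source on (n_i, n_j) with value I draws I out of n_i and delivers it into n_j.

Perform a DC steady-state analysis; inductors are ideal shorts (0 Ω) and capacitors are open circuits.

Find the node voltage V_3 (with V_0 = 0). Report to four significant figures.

0.03988 V

MNA unknowns: 6 node voltages V₁..V_6 plus 4 source currents (L1, L2, L3, V1)
I1: z[6]−=0.00104, z[3]+=0.00104
L1: row V4−V1=0, i_L1 at 4,1
R1: Y=0.6452 on G[4,1]
R2: Y=0.0002169 on G[3,6]
R3: Y=0.1818 on G[2,0]
R4: Y=0.05376 on G[4,3]
L2: row V5−V4=0, i_L2 at 5,4
C1: Y=0.000 on G[3,6]
R5: Y=0.05556 on G[0,2]
L3: row V5−V0=0, i_L3 at 5,0
V1: row V6−V4=5.13, i_V1 at 6,4
solve → V1=0.000, V2=0.000, V3=0.03988, V4=0.000, V5=0.000, V6=5.130
aux → i_L1=0.000, i_L2=0.000, i_L3=0.000, i_V1=-0.002144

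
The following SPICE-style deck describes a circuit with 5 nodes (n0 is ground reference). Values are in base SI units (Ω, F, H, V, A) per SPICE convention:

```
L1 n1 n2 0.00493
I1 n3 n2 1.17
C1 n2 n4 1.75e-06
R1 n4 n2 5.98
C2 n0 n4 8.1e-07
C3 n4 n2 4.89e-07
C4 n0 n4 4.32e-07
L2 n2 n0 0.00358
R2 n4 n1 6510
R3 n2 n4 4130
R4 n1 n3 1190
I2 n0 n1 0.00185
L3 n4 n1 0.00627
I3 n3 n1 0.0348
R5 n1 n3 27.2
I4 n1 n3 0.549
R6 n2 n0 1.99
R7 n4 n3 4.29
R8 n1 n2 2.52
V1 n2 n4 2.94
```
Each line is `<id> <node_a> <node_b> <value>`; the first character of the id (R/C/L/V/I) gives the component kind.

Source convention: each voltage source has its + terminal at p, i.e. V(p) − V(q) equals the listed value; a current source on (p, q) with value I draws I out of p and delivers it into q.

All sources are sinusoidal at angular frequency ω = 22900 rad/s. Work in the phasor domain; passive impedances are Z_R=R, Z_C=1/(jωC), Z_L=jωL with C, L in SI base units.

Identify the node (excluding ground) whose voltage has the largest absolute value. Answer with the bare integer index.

MNA unknowns: 4 node voltages V₁..V_4 plus 1 source current (V1)
L1: Y=0.000-0.008858j on G[1,2]
I1: z[3]−=1.17, z[2]+=1.17
C1: Y=0.000+0.04007j on G[2,4]
R1: Y=0.1672+0.000j on G[4,2]
C2: Y=0.000+0.01855j on G[0,4]
C3: Y=0.000+0.01120j on G[4,2]
C4: Y=0.000+0.009893j on G[0,4]
L2: Y=0.000-0.01220j on G[2,0]
R2: Y=0.0001536+0.000j on G[4,1]
R3: Y=0.0002421+0.000j on G[2,4]
R4: Y=0.0008403+0.000j on G[1,3]
I2: z[0]−=0.00185, z[1]+=0.00185
L3: Y=0.000-0.006965j on G[4,1]
I3: z[3]−=0.0348, z[1]+=0.0348
R5: Y=0.03676+0.000j on G[1,3]
I4: z[1]−=0.549, z[3]+=0.549
R6: Y=0.5025+0.000j on G[2,0]
R7: Y=0.2331+0.000j on G[4,3]
R8: Y=0.3968+0.000j on G[1,2]
V1: row V2−V4=2.94, i_V1 at 2,4
solve → V1=-1.619+0.1538j, V2=0.009051+0.1661j, V3=-5.171+0.1644j, V4=-2.931+0.1661j
aux → i_V1=0.02502-0.2246j

3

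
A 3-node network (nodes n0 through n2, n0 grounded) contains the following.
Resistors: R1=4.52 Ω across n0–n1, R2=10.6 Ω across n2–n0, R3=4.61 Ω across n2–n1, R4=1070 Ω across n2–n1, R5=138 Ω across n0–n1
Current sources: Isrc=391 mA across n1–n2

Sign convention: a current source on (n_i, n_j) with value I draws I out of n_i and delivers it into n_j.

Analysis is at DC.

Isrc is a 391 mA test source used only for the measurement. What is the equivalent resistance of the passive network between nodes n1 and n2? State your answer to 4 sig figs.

R_eq = 3.513 Ω

Element admittances at DC:
  Y(R1) = 0.2212 S between n0,n1
  Y(R2) = 0.09434 S between n2,n0
  Y(R3) = 0.2169 S between n2,n1
  Y(R4) = 0.0009346 S between n2,n1
  Y(R5) = 0.007246 S between n0,n1
  Isrc: injects 0.391 A into n2 (from n1)
Assemble and solve the 2×2 MNA system:
  V(n1)=-0.4014  V(n2)=0.9723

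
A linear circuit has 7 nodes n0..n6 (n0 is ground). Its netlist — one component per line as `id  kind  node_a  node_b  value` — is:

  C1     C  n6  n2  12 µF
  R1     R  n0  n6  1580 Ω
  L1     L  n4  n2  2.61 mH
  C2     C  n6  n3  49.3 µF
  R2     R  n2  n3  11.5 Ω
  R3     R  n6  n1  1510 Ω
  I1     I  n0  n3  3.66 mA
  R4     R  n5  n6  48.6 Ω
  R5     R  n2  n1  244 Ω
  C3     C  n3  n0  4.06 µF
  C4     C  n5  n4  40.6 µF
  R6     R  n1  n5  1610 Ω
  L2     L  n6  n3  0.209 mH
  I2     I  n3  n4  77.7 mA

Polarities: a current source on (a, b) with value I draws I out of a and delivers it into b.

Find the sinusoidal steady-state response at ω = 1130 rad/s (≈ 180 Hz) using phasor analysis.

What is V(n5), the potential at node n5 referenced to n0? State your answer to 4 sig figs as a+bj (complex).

MNA unknowns: 6 node voltages V₁..V_6
C1: Y=0.000+0.01356j on G[6,2]
R1: Y=0.0006329+0.000j on G[0,6]
L1: Y=0.000-0.3391j on G[4,2]
C2: Y=0.000+0.05571j on G[6,3]
R2: Y=0.08696+0.000j on G[2,3]
R3: Y=0.0006623+0.000j on G[6,1]
I1: z[0]−=0.00366, z[3]+=0.00366
R4: Y=0.02058+0.000j on G[5,6]
R5: Y=0.004098+0.000j on G[2,1]
C3: Y=0.000+0.004588j on G[3,0]
C4: Y=0.000+0.04588j on G[5,4]
R6: Y=0.0006211+0.000j on G[1,5]
L2: Y=0.000-4.234j on G[6,3]
I2: z[3]−=0.0777, z[4]+=0.0777
solve → V1=0.7226-0.8858j, V2=0.8245-0.9618j, V3=0.1076-0.7835j, V4=0.8423-0.7695j, V5=0.7105-0.4975j, V6=0.1037-0.7798j

0.7105-0.4975j V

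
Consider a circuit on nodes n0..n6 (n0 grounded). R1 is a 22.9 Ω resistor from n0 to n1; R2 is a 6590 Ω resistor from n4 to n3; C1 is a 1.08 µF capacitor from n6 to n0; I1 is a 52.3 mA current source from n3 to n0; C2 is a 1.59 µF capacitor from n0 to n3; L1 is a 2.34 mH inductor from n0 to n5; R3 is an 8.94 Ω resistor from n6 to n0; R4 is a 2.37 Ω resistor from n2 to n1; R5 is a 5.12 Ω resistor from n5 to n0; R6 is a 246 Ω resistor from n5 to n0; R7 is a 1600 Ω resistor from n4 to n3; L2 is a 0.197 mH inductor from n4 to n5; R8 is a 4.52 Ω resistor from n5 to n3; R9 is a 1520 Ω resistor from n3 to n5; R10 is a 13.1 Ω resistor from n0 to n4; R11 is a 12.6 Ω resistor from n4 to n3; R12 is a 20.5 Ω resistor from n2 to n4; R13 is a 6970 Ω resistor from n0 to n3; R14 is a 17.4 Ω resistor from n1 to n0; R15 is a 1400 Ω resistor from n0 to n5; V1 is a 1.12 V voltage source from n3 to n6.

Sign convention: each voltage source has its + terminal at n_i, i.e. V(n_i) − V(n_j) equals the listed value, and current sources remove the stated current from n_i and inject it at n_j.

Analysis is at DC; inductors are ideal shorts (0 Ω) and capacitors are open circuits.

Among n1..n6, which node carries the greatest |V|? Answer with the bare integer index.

Apply KCL at each of the 6 non-ground nodes and solve the resulting linear system.
Node n1: branches {R1, R4, R14} → V_1 = 0.000
Node n2: branches {R4, R12} → V_2 = 0.000
Node n3: branches {R2, I1, C2, R7, R8, R9, R11, R13, V1} → V_3 = 0.1763
Node n4: branches {R2, R7, L2, R10, R11, R12} → V_4 = 0.000
Node n5: branches {L1, R5, R6, L2, R8, R9, R15} → V_5 = 0.000
Node n6: branches {C1, R3, V1} → V_6 = -0.9437
Source currents: i(L1)=-0.05324, i(L2)=0.01413, i(V1)=-0.1056

6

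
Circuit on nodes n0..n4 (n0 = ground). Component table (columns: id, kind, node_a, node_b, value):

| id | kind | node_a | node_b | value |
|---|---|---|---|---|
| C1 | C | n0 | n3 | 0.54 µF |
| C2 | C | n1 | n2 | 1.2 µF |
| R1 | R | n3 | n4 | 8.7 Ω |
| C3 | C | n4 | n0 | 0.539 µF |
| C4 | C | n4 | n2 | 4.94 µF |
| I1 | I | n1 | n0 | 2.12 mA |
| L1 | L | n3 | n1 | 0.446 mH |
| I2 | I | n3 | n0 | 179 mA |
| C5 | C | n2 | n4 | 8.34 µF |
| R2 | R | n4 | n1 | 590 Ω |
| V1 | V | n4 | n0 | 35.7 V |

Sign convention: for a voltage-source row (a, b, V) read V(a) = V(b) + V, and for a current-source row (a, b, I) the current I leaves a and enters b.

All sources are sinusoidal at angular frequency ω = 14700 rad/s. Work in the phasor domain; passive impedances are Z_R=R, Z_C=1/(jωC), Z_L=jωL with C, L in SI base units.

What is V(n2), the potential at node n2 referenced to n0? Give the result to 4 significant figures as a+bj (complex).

35.51-0.1824j V

Element admittances at ω=14700 rad/s:
  Y(C1) = 0.000+0.007938j S between n0,n3
  Y(C2) = 0.000+0.01764j S between n1,n2
  Y(R1) = 0.1149+0.000j S between n3,n4
  Y(C3) = 0.000+0.007923j S between n4,n0
  Y(C4) = 0.000+0.07262j S between n4,n2
  I1: injects 0.00212 A into n0 (from n1)
  Y(L1) = 0.000-0.1525j S between n3,n1
  I2: injects 0.179 A into n0 (from n3)
  Y(C5) = 0.000+0.1226j S between n2,n4
  Y(R2) = 0.001695+0.000j S between n4,n1
  V1: constraint V(n4)−V(n0) = 35.7
Assemble and solve the 5×5 MNA system:
  V(n1)=33.45-2.201j  V(n2)=35.51-0.1824j  V(n3)=33.71-1.979j  V(n4)=35.70+0.000j
  i(V1)=-0.1968-0.5505j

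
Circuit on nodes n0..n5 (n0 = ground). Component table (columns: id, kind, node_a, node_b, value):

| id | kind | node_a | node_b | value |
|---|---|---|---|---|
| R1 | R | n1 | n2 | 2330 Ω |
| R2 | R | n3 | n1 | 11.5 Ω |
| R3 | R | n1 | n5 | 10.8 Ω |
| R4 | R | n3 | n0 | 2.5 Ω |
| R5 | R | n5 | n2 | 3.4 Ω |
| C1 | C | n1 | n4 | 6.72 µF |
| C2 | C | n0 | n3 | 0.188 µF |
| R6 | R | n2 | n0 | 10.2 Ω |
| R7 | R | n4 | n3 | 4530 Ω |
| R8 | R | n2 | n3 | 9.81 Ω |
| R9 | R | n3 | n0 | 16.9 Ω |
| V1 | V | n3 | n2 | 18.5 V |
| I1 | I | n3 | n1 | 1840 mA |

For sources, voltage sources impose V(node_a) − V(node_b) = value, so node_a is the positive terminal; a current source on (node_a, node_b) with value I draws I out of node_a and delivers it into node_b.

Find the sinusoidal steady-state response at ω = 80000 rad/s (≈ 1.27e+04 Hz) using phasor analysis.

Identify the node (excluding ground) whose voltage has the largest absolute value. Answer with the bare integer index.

Apply KCL at each of the 5 non-ground nodes and solve the resulting linear system.
Node n1: branches {R1, R2, R3, C1, I1} → V_1 = 6.602-0.08780j
Node n2: branches {R1, R5, R6, R8, V1} → V_2 = -15.25-0.08779j
Node n3: branches {R2, R4, C2, R7, R8, R9, V1, I1} → V_3 = 3.253-0.08779j
Node n4: branches {C1, R7} → V_4 = 6.602-0.08642j
Node n5: branches {R3, R5} → V_5 = -10.02-0.08779j
Source currents: i(V1)=-4.929-0.008607j

2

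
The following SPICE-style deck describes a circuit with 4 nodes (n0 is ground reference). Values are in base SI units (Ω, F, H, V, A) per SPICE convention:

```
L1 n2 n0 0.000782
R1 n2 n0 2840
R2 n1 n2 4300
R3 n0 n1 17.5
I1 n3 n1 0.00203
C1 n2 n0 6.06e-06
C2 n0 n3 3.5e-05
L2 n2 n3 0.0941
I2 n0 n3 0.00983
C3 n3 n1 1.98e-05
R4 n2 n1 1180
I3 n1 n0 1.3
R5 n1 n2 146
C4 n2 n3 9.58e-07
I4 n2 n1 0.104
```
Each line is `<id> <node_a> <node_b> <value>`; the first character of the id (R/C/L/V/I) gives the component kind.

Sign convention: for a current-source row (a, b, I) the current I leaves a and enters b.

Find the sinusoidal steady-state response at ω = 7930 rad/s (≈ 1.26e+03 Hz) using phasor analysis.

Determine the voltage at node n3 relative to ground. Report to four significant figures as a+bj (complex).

-1.955+2.911j V

Element admittances at ω=7930 rad/s:
  Y(L1) = 0.000-0.1613j S between n2,n0
  Y(R1) = 0.0003521+0.000j S between n2,n0
  Y(R2) = 0.0002326+0.000j S between n1,n2
  Y(R3) = 0.05714+0.000j S between n0,n1
  I1: injects 0.00203 A into n1 (from n3)
  Y(C1) = 0.000+0.04806j S between n2,n0
  Y(C2) = 0.000+0.2775j S between n0,n3
  Y(L2) = 0.000-0.001340j S between n2,n3
  I2: injects 0.00983 A into n3 (from n0)
  Y(C3) = 0.000+0.1570j S between n3,n1
  Y(R4) = 0.0008475+0.000j S between n2,n1
  I3: injects 1.3 A into n0 (from n1)
  Y(R5) = 0.006849+0.000j S between n1,n2
  Y(C4) = 0.000+0.007597j S between n2,n3
  I4: injects 0.104 A into n1 (from n2)
Assemble and solve the 3×3 MNA system:
  V(n1)=-5.463+8.282j  V(n2)=-0.6159-1.500j  V(n3)=-1.955+2.911j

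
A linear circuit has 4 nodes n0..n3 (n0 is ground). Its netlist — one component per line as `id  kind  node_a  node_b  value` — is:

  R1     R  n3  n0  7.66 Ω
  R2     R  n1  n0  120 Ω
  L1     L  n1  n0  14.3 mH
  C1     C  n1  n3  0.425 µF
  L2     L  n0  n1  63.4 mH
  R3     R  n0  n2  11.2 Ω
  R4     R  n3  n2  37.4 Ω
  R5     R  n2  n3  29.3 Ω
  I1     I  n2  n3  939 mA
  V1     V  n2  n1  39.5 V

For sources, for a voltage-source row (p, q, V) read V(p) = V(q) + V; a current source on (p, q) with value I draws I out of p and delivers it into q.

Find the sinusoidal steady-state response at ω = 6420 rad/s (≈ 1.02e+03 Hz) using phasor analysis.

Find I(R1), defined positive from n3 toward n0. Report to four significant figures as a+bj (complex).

0.5631-0.2248j A

MNA unknowns: 3 node voltages V₁..V_3 plus 1 source current (V1)
R1: Y=0.1305+0.000j on G[3,0]
R2: Y=0.008333+0.000j on G[1,0]
L1: Y=0.000-0.01089j on G[1,0]
C1: Y=0.000+0.002729j on G[1,3]
L2: Y=0.000-0.002457j on G[0,1]
R3: Y=0.08929+0.000j on G[0,2]
R4: Y=0.02674+0.000j on G[3,2]
R5: Y=0.03413+0.000j on G[2,3]
I1: z[2]−=0.939, z[3]+=0.939
V1: row V2−V1=39.5, i_V1 at 2,1
solve → V1=-41.44-3.364j, V2=-1.936-3.364j, V3=4.313-1.722j
aux → i_V1=-0.3857+0.4003j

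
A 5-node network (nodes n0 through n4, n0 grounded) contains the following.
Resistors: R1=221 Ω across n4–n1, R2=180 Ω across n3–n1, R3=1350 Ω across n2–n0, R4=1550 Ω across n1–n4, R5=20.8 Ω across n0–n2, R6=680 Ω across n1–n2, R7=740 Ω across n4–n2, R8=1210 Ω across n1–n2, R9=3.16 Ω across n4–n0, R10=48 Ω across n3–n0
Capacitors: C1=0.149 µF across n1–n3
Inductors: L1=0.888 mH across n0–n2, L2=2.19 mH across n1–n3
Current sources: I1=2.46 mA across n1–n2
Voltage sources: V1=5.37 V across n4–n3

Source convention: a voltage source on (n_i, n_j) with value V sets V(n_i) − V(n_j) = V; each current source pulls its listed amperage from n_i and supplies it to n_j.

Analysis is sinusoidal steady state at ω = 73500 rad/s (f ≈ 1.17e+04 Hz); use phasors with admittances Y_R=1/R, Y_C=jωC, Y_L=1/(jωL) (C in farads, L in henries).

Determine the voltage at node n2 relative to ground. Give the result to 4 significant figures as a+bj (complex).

-0.04052-0.05155j V

MNA unknowns: 4 node voltages V₁..V_4 plus 1 source current (V1)
R1: Y=0.004525+0.000j on G[4,1]
R2: Y=0.005556+0.000j on G[3,1]
C1: Y=0.000+0.01095j on G[1,3]
R3: Y=0.0007407+0.000j on G[2,0]
L1: Y=0.000-0.01532j on G[0,2]
R4: Y=0.0006452+0.000j on G[1,4]
R5: Y=0.04808+0.000j on G[0,2]
R6: Y=0.001471+0.000j on G[1,2]
R7: Y=0.001351+0.000j on G[4,2]
R8: Y=0.0008264+0.000j on G[1,2]
L2: Y=0.000-0.006213j on G[1,3]
R9: Y=0.3165+0.000j on G[4,0]
R10: Y=0.02083+0.000j on G[3,0]
I1: z[1]−=0.00246, z[2]+=0.00246
V1: row V4−V3=5.37, i_V1 at 4,3
solve → V1=-2.540-0.9105j, V2=-0.04052-0.05155j, V3=-5.030+0.005621j, V4=0.3399+0.005621j
aux → i_V1=-0.1230-0.006592j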